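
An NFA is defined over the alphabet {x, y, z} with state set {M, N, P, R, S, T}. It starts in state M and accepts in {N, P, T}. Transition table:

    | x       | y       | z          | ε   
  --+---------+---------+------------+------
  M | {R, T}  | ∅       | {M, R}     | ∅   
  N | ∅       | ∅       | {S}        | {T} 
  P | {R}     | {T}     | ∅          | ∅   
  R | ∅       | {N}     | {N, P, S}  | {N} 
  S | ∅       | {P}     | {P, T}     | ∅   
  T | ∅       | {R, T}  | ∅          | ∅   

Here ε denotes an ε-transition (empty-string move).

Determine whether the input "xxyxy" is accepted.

No

Start in {M}.
Read 'x': {M} → {N, R, T}.
Read 'x': {N, R, T} → ∅.
The set is empty and remains empty for the remaining 3 symbols.
The final set ∅ contains no accepting state.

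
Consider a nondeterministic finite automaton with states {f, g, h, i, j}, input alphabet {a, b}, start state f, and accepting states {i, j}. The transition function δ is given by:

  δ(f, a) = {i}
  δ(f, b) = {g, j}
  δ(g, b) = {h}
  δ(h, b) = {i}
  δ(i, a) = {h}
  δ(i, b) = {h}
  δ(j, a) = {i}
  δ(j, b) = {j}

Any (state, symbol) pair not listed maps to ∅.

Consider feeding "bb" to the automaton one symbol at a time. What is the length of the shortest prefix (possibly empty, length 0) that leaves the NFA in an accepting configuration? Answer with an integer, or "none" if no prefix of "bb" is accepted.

Start in {f}.
Read 'b': {f} → {g, j}.
None of the earlier sets intersect F, but {g, j} does.

1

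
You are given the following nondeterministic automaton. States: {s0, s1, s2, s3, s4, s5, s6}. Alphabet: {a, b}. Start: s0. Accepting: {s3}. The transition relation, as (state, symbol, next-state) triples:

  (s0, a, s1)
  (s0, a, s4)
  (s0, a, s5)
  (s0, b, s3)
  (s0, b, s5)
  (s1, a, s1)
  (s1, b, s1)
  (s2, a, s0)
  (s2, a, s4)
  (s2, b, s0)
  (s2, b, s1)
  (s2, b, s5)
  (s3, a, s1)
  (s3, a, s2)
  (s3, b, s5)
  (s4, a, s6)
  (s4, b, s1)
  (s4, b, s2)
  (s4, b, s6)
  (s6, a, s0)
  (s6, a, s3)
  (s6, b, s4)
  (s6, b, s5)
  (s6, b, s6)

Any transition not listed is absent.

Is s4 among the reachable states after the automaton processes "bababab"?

No

Start in {s0}.
Read 'b': s0→{s3, s5}; now {s3, s5}.
Read 'a': s3→{s1, s2}, s5→∅; now {s1, s2}.
Read 'b': s1→{s1}, s2→{s0, s1, s5}; now {s0, s1, s5}.
Read 'a': s0→{s1, s4, s5}, s1→{s1}, s5→∅; now {s1, s4, s5}.
Read 'b': s1→{s1}, s4→{s1, s2, s6}, s5→∅; now {s1, s2, s6}.
Read 'a': s1→{s1}, s2→{s0, s4}, s6→{s0, s3}; now {s0, s1, s3, s4}.
Read 'b': s0→{s3, s5}, s1→{s1}, s3→{s5}, s4→{s1, s2, s6}; now {s1, s2, s3, s5, s6}.
State s4 is not in {s1, s2, s3, s5, s6}.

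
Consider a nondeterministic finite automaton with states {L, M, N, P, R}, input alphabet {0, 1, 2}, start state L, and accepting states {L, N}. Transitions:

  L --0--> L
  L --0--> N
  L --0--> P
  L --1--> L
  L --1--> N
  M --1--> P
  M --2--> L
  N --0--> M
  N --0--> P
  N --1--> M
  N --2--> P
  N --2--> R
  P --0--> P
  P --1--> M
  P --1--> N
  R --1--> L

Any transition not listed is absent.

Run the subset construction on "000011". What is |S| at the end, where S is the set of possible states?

Start in {L}.
Read '0': {L} → {L, N, P}.
Read '0': {L, N, P} → {L, M, N, P}.
Read '0': {L, M, N, P} → {L, M, N, P}.
Read '0': {L, M, N, P} → {L, M, N, P}.
Read '1': {L, M, N, P} → {L, M, N, P}.
Read '1': {L, M, N, P} → {L, M, N, P}.
That set has 4 states.

4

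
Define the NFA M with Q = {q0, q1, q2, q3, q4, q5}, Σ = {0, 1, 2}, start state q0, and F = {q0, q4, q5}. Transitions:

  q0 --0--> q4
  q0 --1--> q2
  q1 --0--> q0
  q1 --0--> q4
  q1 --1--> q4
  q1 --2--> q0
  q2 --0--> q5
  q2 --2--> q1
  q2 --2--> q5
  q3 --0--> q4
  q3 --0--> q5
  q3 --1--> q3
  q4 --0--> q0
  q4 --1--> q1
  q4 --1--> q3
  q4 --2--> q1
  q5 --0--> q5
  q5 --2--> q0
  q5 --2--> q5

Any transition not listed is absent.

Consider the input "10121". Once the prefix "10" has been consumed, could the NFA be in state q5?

Start in {q0}.
Read '1': {q0} → {q2}.
Read '0': {q2} → {q5}.
State q5 is in {q5}.

Yes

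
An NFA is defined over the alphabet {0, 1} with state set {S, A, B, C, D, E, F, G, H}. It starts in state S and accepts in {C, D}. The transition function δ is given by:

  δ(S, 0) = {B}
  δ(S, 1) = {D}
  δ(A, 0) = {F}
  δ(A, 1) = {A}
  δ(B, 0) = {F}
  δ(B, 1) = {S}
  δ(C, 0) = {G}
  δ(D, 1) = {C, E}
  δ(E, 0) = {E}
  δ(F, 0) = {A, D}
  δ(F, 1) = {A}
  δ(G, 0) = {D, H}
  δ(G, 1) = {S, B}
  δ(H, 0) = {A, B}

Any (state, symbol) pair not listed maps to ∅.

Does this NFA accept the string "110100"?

Start in {S}.
Read '1': S→{D}; now {D}.
Read '1': D→{C, E}; now {C, E}.
Read '0': C→{G}, E→{E}; now {E, G}.
Read '1': E→∅, G→{S, B}; now {S, B}.
Read '0': S→{B}, B→{F}; now {B, F}.
Read '0': B→{F}, F→{A, D}; now {A, D, F}.
The final set {A, D, F} contains the accepting state D.

Yes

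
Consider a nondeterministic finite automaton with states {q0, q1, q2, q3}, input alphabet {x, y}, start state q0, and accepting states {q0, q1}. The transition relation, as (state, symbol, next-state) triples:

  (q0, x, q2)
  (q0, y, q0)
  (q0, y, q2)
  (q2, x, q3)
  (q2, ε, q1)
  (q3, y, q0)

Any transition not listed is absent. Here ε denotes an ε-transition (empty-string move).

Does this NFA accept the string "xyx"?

No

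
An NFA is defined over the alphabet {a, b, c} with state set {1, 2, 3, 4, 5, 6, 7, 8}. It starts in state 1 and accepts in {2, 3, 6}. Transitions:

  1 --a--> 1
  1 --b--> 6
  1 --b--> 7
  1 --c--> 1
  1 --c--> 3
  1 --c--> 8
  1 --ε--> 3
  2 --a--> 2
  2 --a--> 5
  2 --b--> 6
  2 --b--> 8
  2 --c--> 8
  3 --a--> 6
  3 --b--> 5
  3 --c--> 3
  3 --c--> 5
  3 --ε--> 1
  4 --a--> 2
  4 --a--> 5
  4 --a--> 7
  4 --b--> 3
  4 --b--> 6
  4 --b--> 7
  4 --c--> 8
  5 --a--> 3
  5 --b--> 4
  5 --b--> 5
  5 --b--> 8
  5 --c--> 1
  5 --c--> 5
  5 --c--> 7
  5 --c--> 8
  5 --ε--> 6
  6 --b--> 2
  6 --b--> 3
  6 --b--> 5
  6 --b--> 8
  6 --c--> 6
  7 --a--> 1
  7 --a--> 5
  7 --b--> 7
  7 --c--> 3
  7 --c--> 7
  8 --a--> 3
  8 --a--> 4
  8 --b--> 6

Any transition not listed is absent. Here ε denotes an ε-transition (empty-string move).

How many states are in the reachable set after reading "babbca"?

Start: ε-closure({1}) = {1, 3}.
Read 'b': {1, 3} → {5, 6, 7}.
Read 'a': {5, 6, 7} → {1, 3, 5, 6}.
Read 'b': {1, 3, 5, 6} → {1, 2, 3, 4, 5, 6, 7, 8}.
Read 'b': {1, 2, 3, 4, 5, 6, 7, 8} → {1, 2, 3, 4, 5, 6, 7, 8}.
Read 'c': {1, 2, 3, 4, 5, 6, 7, 8} → {1, 3, 5, 6, 7, 8}.
Read 'a': {1, 3, 5, 6, 7, 8} → {1, 3, 4, 5, 6}.
That set has 5 states.

5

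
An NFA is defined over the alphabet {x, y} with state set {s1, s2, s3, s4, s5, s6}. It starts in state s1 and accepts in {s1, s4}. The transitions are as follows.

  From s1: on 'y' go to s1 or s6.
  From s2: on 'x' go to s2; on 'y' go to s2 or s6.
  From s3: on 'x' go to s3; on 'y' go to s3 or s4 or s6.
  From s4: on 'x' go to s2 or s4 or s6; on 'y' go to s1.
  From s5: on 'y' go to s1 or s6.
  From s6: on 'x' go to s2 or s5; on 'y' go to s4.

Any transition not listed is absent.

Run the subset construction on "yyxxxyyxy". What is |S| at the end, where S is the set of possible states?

4

Start in {s1}.
Read 'y': s1→{s1, s6}; now {s1, s6}.
Read 'y': s1→{s1, s6}, s6→{s4}; now {s1, s4, s6}.
Read 'x': s1→∅, s4→{s2, s4, s6}, s6→{s2, s5}; now {s2, s4, s5, s6}.
Read 'x': s2→{s2}, s4→{s2, s4, s6}, s5→∅, s6→{s2, s5}; now {s2, s4, s5, s6}.
Read 'x': s2→{s2}, s4→{s2, s4, s6}, s5→∅, s6→{s2, s5}; now {s2, s4, s5, s6}.
Read 'y': s2→{s2, s6}, s4→{s1}, s5→{s1, s6}, s6→{s4}; now {s1, s2, s4, s6}.
Read 'y': s1→{s1, s6}, s2→{s2, s6}, s4→{s1}, s6→{s4}; now {s1, s2, s4, s6}.
Read 'x': s1→∅, s2→{s2}, s4→{s2, s4, s6}, s6→{s2, s5}; now {s2, s4, s5, s6}.
Read 'y': s2→{s2, s6}, s4→{s1}, s5→{s1, s6}, s6→{s4}; now {s1, s2, s4, s6}.
That set has 4 states.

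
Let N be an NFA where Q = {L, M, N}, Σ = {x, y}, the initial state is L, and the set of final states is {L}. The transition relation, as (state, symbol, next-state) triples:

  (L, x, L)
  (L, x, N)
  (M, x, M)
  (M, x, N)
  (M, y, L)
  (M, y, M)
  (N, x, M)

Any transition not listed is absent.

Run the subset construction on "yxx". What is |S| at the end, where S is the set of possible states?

0

Start in {L}.
Read 'y': {L} → ∅.
The set is empty and remains empty for the remaining 2 symbols.
That set has 0 states.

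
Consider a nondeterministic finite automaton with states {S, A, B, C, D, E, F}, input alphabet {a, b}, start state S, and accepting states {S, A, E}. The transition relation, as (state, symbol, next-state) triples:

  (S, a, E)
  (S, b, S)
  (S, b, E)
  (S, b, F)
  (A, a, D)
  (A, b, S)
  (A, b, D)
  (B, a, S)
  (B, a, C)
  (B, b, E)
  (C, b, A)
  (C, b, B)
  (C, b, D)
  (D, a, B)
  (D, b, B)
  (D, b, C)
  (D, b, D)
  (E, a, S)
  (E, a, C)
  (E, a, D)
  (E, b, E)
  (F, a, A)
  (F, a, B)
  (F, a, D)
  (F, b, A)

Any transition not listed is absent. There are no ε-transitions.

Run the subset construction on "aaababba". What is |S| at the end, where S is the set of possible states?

Start in {S}.
Read 'a': S→{E}; now {E}.
Read 'a': E→{S, C, D}; now {S, C, D}.
Read 'a': S→{E}, C→∅, D→{B}; now {B, E}.
Read 'b': B→{E}, E→{E}; now {E}.
Read 'a': E→{S, C, D}; now {S, C, D}.
Read 'b': S→{S, E, F}, C→{A, B, D}, D→{B, C, D}; now {S, A, B, C, D, E, F}.
Read 'b': S→{S, E, F}, A→{S, D}, B→{E}, C→{A, B, D}, D→{B, C, D}, E→{E}, F→{A}; now {S, A, B, C, D, E, F}.
Read 'a': S→{E}, A→{D}, B→{S, C}, C→∅, D→{B}, E→{S, C, D}, F→{A, B, D}; now {S, A, B, C, D, E}.
That set has 6 states.

6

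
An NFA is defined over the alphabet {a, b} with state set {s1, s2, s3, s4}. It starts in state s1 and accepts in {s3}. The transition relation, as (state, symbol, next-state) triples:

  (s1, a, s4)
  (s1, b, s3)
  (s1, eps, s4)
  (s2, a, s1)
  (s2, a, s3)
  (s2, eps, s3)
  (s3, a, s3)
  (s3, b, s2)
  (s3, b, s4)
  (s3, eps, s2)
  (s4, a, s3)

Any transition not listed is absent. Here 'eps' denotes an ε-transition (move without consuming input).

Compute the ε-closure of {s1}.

{s1, s4}

Begin with {s1}.
ε-move s1 → s4; add s4.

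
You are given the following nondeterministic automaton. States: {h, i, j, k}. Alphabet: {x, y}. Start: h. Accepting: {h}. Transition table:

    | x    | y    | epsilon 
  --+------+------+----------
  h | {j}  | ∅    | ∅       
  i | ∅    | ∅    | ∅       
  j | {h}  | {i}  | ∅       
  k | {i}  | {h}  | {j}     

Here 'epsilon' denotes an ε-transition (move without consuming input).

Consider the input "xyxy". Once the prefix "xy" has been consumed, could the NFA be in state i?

Yes

Start in {h}.
Read 'x': h→{j}; now {j}.
Read 'y': j→{i}; now {i}.
State i is in {i}.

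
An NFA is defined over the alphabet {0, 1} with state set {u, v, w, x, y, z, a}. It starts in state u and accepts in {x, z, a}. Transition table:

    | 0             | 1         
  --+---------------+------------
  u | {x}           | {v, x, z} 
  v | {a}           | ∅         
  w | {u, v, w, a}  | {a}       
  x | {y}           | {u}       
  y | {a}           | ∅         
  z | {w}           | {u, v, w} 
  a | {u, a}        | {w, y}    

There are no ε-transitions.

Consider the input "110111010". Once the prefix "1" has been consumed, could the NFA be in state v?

Yes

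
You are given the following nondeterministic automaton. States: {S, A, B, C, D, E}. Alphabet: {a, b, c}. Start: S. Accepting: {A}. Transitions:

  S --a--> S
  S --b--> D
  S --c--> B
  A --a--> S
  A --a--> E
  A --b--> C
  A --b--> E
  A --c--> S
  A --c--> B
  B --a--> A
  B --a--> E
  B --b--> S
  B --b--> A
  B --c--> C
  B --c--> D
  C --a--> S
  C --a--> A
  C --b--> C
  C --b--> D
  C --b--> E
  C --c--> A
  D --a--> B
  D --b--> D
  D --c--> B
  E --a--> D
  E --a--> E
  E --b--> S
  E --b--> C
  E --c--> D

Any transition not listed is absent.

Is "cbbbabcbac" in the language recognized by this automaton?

Start in {S}.
Read 'c': S→{B}; now {B}.
Read 'b': B→{S, A}; now {S, A}.
Read 'b': S→{D}, A→{C, E}; now {C, D, E}.
Read 'b': C→{C, D, E}, D→{D}, E→{S, C}; now {S, C, D, E}.
Read 'a': S→{S}, C→{S, A}, D→{B}, E→{D, E}; now {S, A, B, D, E}.
Read 'b': S→{D}, A→{C, E}, B→{S, A}, D→{D}, E→{S, C}; now {S, A, C, D, E}.
Read 'c': S→{B}, A→{S, B}, C→{A}, D→{B}, E→{D}; now {S, A, B, D}.
Read 'b': S→{D}, A→{C, E}, B→{S, A}, D→{D}; now {S, A, C, D, E}.
Read 'a': S→{S}, A→{S, E}, C→{S, A}, D→{B}, E→{D, E}; now {S, A, B, D, E}.
Read 'c': S→{B}, A→{S, B}, B→{C, D}, D→{B}, E→{D}; now {S, B, C, D}.
The final set {S, B, C, D} contains no accepting state.

No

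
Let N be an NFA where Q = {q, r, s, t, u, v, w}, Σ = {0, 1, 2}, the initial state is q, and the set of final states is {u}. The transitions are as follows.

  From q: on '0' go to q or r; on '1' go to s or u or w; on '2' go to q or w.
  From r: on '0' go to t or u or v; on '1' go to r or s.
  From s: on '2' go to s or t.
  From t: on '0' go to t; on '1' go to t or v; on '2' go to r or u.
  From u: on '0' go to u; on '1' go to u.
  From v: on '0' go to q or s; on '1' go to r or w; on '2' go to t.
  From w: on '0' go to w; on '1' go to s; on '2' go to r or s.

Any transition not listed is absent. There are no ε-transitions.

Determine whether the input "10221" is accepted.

No

Start in {q}.
Read '1': {q} → {s, u, w}.
Read '0': {s, u, w} → {u, w}.
Read '2': {u, w} → {r, s}.
Read '2': {r, s} → {s, t}.
Read '1': {s, t} → {t, v}.
The final set {t, v} contains no accepting state.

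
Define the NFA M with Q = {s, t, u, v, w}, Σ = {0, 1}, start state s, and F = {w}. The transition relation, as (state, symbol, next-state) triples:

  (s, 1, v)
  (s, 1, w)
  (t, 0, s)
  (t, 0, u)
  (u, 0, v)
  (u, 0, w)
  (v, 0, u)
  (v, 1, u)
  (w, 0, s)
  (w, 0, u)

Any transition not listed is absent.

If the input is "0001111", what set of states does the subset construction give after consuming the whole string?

Start in {s}.
Read '0': {s} → ∅.
The set is empty and remains empty for the remaining 6 symbols.

∅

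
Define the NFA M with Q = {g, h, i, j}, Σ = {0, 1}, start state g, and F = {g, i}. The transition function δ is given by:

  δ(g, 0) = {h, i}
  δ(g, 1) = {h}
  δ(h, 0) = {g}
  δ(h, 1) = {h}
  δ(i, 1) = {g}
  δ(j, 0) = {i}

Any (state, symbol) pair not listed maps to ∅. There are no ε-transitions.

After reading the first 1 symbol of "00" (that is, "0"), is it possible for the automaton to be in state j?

No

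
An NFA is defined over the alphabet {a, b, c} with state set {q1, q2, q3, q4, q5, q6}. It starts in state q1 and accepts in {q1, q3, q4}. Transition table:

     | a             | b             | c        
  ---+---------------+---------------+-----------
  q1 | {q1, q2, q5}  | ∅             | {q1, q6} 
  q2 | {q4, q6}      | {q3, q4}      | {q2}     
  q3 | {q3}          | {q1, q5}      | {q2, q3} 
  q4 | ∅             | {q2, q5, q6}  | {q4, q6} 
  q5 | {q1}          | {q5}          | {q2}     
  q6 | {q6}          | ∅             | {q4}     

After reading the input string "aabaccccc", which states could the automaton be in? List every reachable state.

Start in {q1}.
Read 'a': {q1} → {q1, q2, q5}.
Read 'a': {q1, q2, q5} → {q1, q2, q4, q5, q6}.
Read 'b': {q1, q2, q4, q5, q6} → {q2, q3, q4, q5, q6}.
Read 'a': {q2, q3, q4, q5, q6} → {q1, q3, q4, q6}.
Read 'c': {q1, q3, q4, q6} → {q1, q2, q3, q4, q6}.
Read 'c': {q1, q2, q3, q4, q6} → {q1, q2, q3, q4, q6}.
Read 'c': {q1, q2, q3, q4, q6} → {q1, q2, q3, q4, q6}.
Read 'c': {q1, q2, q3, q4, q6} → {q1, q2, q3, q4, q6}.
Read 'c': {q1, q2, q3, q4, q6} → {q1, q2, q3, q4, q6}.

{q1, q2, q3, q4, q6}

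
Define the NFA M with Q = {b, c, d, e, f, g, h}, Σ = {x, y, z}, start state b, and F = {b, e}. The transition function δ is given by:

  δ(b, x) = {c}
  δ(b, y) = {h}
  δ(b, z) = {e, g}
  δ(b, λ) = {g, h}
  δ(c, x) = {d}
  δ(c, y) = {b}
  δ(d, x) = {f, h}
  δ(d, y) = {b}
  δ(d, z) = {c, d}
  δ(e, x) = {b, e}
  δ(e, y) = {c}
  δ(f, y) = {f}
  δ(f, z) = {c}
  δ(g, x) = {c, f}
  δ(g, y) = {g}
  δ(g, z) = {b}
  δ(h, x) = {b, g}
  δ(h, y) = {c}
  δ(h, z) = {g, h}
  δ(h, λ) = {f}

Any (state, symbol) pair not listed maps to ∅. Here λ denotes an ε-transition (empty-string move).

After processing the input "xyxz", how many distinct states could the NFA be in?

7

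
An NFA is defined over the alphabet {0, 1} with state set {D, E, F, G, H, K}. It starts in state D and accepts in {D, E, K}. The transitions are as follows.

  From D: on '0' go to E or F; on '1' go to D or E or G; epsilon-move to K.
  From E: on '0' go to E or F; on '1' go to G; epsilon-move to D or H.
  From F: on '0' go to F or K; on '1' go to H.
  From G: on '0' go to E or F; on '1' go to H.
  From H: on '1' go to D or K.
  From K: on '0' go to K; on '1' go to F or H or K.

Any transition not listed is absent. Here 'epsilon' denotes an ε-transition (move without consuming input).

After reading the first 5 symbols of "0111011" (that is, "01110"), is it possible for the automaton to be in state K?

Yes

Start: ε-closure({D}) = {D, K}.
Read '0': {D, K} → {D, E, F, H, K}.
Read '1': {D, E, F, H, K} → {D, E, F, G, H, K}.
Read '1': {D, E, F, G, H, K} → {D, E, F, G, H, K}.
Read '1': {D, E, F, G, H, K} → {D, E, F, G, H, K}.
Read '0': {D, E, F, G, H, K} → {D, E, F, H, K}.
State K is in {D, E, F, H, K}.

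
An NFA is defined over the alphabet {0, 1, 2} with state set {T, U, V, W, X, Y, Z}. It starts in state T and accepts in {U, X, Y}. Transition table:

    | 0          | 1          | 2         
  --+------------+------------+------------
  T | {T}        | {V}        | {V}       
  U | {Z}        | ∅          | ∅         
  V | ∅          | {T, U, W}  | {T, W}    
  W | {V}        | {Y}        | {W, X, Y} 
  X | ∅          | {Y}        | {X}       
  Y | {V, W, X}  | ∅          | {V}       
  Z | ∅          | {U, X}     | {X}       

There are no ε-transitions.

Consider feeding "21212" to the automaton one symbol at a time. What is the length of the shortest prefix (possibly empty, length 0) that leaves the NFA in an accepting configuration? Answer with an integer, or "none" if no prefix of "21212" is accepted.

2

Start in {T}.
Read '2': T→{V}; now {V}.
Read '1': V→{T, U, W}; now {T, U, W}.
None of the earlier sets intersect F, but {T, U, W} does.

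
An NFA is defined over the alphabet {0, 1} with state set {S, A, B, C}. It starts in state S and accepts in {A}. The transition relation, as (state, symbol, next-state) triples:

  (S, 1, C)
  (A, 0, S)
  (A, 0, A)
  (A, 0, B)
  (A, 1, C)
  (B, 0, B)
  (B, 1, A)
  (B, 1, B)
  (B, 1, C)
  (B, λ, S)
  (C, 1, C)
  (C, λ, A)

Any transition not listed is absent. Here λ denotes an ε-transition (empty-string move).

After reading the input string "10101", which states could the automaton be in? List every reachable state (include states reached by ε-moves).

Start in {S}.
Read '1': {S} → {A, C}.
Read '0': {A, C} → {S, A, B}.
Read '1': {S, A, B} → {S, A, B, C}.
Read '0': {S, A, B, C} → {S, A, B}.
Read '1': {S, A, B} → {S, A, B, C}.

{S, A, B, C}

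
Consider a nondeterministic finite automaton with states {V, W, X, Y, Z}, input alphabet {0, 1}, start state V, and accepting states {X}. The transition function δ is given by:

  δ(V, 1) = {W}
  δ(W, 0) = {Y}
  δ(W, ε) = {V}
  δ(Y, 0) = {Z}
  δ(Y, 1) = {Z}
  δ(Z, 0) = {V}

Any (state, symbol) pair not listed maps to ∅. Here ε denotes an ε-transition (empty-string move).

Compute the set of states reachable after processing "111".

{V, W}

Start in {V}.
Read '1': {V} → {V, W}.
Read '1': {V, W} → {V, W}.
Read '1': {V, W} → {V, W}.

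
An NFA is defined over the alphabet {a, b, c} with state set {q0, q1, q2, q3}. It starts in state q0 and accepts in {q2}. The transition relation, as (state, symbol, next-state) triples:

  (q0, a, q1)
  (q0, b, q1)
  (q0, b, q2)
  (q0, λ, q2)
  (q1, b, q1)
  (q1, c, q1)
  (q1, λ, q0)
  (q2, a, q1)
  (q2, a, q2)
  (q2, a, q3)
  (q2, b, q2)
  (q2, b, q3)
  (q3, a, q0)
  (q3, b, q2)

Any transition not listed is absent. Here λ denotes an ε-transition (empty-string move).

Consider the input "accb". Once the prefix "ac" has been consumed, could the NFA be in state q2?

Yes

Start: ε-closure({q0}) = {q0, q2}.
Read 'a': q0→{q1}, q2→{q1, q2, q3}; union {q1, q2, q3}; ε-closure = {q0, q1, q2, q3}.
Read 'c': q0→∅, q1→{q1}, q2→∅, q3→∅; union {q1}; ε-closure = {q0, q1, q2}.
State q2 is in {q0, q1, q2}.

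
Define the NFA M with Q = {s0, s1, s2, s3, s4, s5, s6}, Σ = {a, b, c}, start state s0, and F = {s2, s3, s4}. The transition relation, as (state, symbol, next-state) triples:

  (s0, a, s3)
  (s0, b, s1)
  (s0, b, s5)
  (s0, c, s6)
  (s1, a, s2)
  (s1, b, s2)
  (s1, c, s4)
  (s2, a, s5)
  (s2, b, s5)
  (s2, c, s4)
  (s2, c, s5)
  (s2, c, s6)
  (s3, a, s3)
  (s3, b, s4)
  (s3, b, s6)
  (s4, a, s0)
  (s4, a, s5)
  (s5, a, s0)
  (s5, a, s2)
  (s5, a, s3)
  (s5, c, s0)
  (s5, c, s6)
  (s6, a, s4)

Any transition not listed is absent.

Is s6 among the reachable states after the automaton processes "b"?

Start in {s0}.
Read 'b': s0→{s1, s5}; now {s1, s5}.
State s6 is not in {s1, s5}.

No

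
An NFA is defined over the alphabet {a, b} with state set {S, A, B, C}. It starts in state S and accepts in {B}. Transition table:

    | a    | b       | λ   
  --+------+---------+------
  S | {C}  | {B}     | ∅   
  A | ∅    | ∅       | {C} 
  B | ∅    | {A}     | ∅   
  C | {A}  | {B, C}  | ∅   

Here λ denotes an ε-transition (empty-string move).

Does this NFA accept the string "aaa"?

No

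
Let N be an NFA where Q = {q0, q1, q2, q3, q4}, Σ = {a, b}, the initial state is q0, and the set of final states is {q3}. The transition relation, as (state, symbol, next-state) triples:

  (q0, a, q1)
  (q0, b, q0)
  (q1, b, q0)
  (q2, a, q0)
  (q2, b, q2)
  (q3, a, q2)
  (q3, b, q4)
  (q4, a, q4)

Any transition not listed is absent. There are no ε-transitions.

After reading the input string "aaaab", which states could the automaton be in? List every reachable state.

∅

Start in {q0}.
Read 'a': {q0} → {q1}.
Read 'a': {q1} → ∅.
The set is empty and remains empty for the remaining 3 symbols.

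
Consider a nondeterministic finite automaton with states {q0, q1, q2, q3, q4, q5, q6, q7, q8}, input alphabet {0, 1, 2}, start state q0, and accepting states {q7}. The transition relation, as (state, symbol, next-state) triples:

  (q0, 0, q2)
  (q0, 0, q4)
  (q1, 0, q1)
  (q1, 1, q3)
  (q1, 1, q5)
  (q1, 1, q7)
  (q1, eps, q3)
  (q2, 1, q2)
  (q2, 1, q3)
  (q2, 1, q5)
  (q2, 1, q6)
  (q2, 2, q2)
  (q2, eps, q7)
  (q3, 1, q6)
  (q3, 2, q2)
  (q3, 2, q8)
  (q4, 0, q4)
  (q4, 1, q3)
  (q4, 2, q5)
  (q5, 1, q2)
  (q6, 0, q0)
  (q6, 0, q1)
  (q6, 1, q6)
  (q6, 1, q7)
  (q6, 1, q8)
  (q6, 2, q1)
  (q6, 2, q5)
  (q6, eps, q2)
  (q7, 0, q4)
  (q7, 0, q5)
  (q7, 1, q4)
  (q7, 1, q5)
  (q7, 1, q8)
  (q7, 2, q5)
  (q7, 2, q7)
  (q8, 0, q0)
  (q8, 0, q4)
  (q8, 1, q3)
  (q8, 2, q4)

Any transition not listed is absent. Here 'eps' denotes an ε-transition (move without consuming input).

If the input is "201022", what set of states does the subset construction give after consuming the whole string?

∅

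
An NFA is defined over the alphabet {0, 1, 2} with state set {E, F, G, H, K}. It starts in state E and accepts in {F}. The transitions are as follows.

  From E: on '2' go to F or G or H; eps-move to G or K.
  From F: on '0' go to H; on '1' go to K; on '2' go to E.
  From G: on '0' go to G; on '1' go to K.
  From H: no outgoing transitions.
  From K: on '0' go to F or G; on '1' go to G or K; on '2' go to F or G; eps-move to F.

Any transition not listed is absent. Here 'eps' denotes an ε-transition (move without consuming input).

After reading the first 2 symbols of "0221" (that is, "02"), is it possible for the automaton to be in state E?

Yes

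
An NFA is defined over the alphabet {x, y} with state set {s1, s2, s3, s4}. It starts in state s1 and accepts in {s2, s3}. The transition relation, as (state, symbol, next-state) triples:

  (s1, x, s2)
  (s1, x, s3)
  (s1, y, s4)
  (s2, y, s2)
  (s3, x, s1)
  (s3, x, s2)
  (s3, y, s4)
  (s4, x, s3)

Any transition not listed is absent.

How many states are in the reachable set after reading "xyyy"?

Start in {s1}.
Read 'x': s1→{s2, s3}; now {s2, s3}.
Read 'y': s2→{s2}, s3→{s4}; now {s2, s4}.
Read 'y': s2→{s2}, s4→∅; now {s2}.
Read 'y': s2→{s2}; now {s2}.
That set has 1 state.

1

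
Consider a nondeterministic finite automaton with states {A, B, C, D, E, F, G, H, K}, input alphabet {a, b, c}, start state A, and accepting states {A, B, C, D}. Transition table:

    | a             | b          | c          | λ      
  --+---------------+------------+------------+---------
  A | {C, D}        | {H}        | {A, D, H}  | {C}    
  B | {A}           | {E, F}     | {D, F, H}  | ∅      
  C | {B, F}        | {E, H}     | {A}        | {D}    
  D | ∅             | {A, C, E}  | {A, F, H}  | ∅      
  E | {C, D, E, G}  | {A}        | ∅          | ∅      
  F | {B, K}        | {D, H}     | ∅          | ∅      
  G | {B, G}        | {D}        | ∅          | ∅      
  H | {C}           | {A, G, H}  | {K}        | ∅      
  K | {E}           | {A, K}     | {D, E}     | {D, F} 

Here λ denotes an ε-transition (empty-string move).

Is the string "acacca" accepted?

Start: ε-closure({A}) = {A, C, D}.
Read 'a': {A, C, D} → {B, C, D, F}.
Read 'c': {B, C, D, F} → {A, C, D, F, H}.
Read 'a': {A, C, D, F, H} → {B, C, D, F, K}.
Read 'c': {B, C, D, F, K} → {A, C, D, E, F, H}.
Read 'c': {A, C, D, E, F, H} → {A, C, D, F, H, K}.
Read 'a': {A, C, D, F, H, K} → {B, C, D, E, F, K}.
The final set {B, C, D, E, F, K} contains the accepting states B, C, D.

Yes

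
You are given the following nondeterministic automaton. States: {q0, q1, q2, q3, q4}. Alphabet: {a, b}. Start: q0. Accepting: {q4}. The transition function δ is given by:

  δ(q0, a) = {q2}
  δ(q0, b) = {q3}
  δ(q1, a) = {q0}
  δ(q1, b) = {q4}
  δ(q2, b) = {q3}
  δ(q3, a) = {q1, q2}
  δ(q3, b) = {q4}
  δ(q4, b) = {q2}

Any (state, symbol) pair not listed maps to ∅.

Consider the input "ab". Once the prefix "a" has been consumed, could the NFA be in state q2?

Start in {q0}.
Read 'a': q0→{q2}; now {q2}.
State q2 is in {q2}.

Yes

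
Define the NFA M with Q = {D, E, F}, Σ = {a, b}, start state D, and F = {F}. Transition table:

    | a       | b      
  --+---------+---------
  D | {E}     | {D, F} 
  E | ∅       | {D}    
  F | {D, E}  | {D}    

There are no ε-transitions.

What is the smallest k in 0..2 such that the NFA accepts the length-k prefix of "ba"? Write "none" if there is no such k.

1

Start in {D}.
Read 'b': {D} → {D, F}.
None of the earlier sets intersect F, but {D, F} does.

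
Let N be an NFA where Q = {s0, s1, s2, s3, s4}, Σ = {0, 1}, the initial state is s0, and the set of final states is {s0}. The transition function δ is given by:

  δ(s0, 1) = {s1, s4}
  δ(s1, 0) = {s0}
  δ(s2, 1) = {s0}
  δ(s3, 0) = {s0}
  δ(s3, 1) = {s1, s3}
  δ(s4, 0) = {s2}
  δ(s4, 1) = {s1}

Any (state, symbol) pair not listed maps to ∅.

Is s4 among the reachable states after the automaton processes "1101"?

Start in {s0}.
Read '1': s0→{s1, s4}; now {s1, s4}.
Read '1': s1→∅, s4→{s1}; now {s1}.
Read '0': s1→{s0}; now {s0}.
Read '1': s0→{s1, s4}; now {s1, s4}.
State s4 is in {s1, s4}.

Yes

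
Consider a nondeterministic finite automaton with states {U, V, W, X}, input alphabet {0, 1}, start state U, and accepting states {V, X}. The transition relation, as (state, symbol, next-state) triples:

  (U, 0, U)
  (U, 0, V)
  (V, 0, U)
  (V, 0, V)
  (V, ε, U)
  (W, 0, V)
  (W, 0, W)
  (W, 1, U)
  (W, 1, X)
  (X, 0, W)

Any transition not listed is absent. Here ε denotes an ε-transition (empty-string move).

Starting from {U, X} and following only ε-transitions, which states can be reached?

{U, X}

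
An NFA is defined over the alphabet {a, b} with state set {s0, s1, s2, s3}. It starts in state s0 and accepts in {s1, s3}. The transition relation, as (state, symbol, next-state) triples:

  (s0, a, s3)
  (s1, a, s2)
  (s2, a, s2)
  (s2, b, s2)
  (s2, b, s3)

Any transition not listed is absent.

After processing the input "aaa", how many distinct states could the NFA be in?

0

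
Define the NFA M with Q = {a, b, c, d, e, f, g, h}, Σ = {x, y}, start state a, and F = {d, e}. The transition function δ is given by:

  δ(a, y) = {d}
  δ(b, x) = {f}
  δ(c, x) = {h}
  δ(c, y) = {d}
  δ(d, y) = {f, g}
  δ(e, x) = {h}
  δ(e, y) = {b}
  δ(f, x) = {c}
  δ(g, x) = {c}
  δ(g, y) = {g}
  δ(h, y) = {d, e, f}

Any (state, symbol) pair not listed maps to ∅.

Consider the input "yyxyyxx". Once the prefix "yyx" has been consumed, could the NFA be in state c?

Yes

Start in {a}.
Read 'y': {a} → {d}.
Read 'y': {d} → {f, g}.
Read 'x': {f, g} → {c}.
State c is in {c}.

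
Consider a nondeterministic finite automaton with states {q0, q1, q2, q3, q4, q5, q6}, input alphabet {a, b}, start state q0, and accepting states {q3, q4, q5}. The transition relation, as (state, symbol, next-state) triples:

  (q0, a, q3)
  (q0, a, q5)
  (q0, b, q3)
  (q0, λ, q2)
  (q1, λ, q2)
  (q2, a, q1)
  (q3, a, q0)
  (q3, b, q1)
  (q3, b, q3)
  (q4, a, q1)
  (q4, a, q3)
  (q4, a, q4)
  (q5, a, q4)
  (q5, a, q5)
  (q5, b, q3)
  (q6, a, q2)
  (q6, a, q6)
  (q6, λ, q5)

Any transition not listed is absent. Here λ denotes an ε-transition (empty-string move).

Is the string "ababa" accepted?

No

Start: ε-closure({q0}) = {q0, q2}.
Read 'a': {q0, q2} → {q1, q2, q3, q5}.
Read 'b': {q1, q2, q3, q5} → {q1, q2, q3}.
Read 'a': {q1, q2, q3} → {q0, q1, q2}.
Read 'b': {q0, q1, q2} → {q3}.
Read 'a': {q3} → {q0, q2}.
The final set {q0, q2} contains no accepting state.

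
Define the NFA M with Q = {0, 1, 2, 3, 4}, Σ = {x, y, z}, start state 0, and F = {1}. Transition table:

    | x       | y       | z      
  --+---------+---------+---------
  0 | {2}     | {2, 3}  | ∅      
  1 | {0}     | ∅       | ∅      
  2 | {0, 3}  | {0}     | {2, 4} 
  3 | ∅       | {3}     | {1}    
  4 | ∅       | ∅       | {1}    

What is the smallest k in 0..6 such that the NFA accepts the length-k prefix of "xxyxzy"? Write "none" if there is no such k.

5

Start in {0}.
Read 'x': 0→{2}; now {2}.
Read 'x': 2→{0, 3}; now {0, 3}.
Read 'y': 0→{2, 3}, 3→{3}; now {2, 3}.
Read 'x': 2→{0, 3}, 3→∅; now {0, 3}.
Read 'z': 0→∅, 3→{1}; now {1}.
None of the earlier sets intersect F, but {1} does.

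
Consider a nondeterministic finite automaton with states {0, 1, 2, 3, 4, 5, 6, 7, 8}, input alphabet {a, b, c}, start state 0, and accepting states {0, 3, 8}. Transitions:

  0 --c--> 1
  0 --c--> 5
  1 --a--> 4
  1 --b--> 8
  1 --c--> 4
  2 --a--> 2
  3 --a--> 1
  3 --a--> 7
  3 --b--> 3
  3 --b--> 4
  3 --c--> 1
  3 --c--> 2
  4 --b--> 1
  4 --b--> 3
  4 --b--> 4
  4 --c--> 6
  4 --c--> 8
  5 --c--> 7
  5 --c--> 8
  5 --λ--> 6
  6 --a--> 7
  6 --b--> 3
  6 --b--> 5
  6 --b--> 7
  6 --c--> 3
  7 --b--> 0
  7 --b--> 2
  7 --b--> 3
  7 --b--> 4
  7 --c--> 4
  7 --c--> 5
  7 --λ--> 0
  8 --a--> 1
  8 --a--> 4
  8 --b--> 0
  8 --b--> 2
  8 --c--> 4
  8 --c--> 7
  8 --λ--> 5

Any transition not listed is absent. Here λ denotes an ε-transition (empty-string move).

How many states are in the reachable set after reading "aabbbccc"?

Start in {0}.
Read 'a': {0} → ∅.
The set is empty and remains empty for the remaining 7 symbols.
That set has 0 states.

0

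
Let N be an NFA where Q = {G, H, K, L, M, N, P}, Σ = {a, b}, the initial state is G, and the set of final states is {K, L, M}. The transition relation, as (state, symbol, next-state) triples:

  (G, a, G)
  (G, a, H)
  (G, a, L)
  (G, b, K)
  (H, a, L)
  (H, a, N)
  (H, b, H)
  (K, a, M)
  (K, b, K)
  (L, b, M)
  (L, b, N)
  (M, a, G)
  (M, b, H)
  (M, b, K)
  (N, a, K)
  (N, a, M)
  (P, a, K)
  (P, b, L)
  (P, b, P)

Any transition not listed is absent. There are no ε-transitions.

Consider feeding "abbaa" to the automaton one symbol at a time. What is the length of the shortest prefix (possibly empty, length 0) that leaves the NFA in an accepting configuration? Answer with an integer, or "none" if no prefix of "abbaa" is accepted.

Start in {G}.
Read 'a': G→{G, H, L}; now {G, H, L}.
None of the earlier sets intersect F, but {G, H, L} does.

1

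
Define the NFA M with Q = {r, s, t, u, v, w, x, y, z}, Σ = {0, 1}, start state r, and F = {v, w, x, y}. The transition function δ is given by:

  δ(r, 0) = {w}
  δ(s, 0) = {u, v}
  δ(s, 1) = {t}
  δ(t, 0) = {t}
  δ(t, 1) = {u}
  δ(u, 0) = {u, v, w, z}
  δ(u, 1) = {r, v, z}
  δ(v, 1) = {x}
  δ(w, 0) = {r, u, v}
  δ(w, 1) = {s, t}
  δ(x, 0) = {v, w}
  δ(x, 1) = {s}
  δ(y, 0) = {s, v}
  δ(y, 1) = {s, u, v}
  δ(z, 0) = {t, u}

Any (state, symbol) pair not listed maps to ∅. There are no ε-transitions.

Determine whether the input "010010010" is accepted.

Yes

Start in {r}.
Read '0': r→{w}; now {w}.
Read '1': w→{s, t}; now {s, t}.
Read '0': s→{u, v}, t→{t}; now {t, u, v}.
Read '0': t→{t}, u→{u, v, w, z}, v→∅; now {t, u, v, w, z}.
Read '1': t→{u}, u→{r, v, z}, v→{x}, w→{s, t}, z→∅; now {r, s, t, u, v, x, z}.
Read '0': r→{w}, s→{u, v}, t→{t}, u→{u, v, w, z}, v→∅, x→{v, w}, z→{t, u}; now {t, u, v, w, z}.
Read '0': t→{t}, u→{u, v, w, z}, v→∅, w→{r, u, v}, z→{t, u}; now {r, t, u, v, w, z}.
Read '1': r→∅, t→{u}, u→{r, v, z}, v→{x}, w→{s, t}, z→∅; now {r, s, t, u, v, x, z}.
Read '0': r→{w}, s→{u, v}, t→{t}, u→{u, v, w, z}, v→∅, x→{v, w}, z→{t, u}; now {t, u, v, w, z}.
The final set {t, u, v, w, z} contains the accepting states v, w.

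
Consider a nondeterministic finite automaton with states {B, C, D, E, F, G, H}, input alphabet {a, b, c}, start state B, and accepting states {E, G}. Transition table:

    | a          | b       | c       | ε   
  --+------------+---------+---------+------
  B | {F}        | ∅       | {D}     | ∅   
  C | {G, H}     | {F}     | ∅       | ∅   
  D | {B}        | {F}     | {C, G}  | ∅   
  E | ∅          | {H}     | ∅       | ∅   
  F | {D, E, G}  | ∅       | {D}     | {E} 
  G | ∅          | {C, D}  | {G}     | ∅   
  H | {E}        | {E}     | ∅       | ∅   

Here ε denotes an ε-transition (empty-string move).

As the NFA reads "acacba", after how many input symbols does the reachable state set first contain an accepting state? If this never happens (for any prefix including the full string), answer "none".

Start in {B}.
Read 'a': {B} → {E, F}.
None of the earlier sets intersect F, but {E, F} does.

1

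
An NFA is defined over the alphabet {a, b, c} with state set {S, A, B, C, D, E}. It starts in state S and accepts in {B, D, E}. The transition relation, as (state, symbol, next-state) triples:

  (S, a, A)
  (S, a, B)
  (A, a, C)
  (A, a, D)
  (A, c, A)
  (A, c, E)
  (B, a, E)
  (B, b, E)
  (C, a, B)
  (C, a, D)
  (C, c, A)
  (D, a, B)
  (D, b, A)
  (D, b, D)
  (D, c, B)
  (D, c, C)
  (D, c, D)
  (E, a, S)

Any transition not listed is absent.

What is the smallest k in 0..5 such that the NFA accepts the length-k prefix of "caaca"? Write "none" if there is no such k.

none

Start in {S}.
Read 'c': S→∅; now ∅.
The set is empty and remains empty for the remaining 4 symbols.
No reachable set along the way intersects F.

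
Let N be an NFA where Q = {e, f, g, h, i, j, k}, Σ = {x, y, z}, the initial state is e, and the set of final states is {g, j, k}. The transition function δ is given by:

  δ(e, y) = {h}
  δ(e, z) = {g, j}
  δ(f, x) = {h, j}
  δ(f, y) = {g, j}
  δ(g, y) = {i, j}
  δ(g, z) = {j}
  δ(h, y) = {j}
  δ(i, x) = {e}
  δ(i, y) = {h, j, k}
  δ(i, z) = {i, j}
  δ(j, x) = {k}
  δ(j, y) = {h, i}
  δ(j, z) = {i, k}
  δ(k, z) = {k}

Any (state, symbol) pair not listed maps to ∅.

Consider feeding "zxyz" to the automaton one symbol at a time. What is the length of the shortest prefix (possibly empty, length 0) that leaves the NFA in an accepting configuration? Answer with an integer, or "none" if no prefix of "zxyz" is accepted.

Start in {e}.
Read 'z': {e} → {g, j}.
None of the earlier sets intersect F, but {g, j} does.

1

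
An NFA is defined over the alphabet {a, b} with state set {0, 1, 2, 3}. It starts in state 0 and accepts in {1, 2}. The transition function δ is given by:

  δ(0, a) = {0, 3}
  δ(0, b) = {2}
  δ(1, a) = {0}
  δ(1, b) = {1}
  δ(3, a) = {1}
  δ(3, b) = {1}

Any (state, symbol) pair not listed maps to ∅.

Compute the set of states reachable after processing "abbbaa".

{0, 3}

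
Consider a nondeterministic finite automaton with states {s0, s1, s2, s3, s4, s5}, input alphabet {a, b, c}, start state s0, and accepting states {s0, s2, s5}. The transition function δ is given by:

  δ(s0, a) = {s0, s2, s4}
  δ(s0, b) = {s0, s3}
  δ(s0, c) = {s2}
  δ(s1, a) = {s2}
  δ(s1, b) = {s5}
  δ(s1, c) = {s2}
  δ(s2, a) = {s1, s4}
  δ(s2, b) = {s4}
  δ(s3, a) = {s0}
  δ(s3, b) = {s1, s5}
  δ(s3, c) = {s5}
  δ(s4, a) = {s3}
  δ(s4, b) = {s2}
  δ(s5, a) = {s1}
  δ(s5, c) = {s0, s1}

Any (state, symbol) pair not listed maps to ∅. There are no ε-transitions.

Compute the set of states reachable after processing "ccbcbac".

Start in {s0}.
Read 'c': s0→{s2}; now {s2}.
Read 'c': s2→∅; now ∅.
The set is empty and remains empty for the remaining 5 symbols.

∅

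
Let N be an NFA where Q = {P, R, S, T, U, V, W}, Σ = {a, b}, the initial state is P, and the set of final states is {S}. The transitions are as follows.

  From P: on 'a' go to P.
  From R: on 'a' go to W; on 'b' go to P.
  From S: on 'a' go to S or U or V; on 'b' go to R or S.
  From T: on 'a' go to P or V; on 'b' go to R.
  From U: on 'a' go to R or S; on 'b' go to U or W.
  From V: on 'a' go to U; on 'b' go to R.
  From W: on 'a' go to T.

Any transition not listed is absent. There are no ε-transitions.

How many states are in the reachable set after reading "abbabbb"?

0

Start in {P}.
Read 'a': {P} → {P}.
Read 'b': {P} → ∅.
The set is empty and remains empty for the remaining 5 symbols.
That set has 0 states.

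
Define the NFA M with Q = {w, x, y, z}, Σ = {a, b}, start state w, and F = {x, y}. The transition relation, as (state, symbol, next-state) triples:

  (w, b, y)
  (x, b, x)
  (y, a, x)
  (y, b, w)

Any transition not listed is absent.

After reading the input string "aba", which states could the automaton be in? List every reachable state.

Start in {w}.
Read 'a': w→∅; now ∅.
The set is empty and remains empty for the remaining 2 symbols.

∅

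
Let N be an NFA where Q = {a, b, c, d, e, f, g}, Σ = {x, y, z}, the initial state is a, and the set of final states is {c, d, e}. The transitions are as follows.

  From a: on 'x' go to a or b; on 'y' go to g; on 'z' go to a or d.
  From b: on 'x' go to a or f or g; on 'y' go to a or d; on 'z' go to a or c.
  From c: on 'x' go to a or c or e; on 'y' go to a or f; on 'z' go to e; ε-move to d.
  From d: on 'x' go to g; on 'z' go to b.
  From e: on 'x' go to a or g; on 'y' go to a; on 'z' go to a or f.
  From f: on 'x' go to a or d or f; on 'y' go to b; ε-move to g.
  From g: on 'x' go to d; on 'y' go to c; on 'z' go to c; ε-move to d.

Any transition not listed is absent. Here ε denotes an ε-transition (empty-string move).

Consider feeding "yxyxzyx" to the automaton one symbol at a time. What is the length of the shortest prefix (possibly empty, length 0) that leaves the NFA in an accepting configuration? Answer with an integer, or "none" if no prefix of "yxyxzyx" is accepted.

Start in {a}.
Read 'y': a→{g}; union {g}; ε-closure = {d, g}.
None of the earlier sets intersect F, but {d, g} does.

1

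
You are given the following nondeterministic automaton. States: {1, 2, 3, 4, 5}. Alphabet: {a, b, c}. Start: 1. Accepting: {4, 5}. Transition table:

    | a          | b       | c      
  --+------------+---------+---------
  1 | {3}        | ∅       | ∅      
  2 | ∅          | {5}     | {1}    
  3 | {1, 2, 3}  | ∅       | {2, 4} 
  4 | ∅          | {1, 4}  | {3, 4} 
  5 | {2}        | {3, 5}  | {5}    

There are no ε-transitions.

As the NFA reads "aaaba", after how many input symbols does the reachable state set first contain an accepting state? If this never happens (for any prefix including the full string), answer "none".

Start in {1}.
Read 'a': {1} → {3}.
Read 'a': {3} → {1, 2, 3}.
Read 'a': {1, 2, 3} → {1, 2, 3}.
Read 'b': {1, 2, 3} → {5}.
None of the earlier sets intersect F, but {5} does.

4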